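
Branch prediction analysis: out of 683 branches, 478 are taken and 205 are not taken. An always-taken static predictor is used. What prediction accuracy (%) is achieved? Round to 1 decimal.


Predictor: always-taken
Correct predictions = 478
Accuracy = 478 / 683 * 100 = 70.0%

70.0


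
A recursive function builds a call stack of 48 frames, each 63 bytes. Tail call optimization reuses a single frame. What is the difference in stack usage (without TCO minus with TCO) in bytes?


Without TCO: 48 * 63 = 3024 bytes
With TCO: reuse 1 frame = 63 bytes
Savings = 3024 - 63 = 2961

2961


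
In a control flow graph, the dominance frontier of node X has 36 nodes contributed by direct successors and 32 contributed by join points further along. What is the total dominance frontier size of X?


DF(X) = direct successor contributions + join point contributions
= 36 + 32 = 68

68


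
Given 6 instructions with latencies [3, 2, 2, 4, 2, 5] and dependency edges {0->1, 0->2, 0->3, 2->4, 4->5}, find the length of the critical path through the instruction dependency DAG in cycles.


Compute longest path through dependency graph: dist(Ik) = max over predecessors of dist + latency(Ik).
dist(I0) = latency 3 = 3
dist(I1) = dist(I0) + 2 = 3 + 2 = 5
dist(I2) = dist(I0) + 2 = 3 + 2 = 5
dist(I3) = dist(I0) + 4 = 3 + 4 = 7
dist(I4) = dist(I2) + 2 = 5 + 2 = 7
dist(I5) = dist(I4) + 5 = 7 + 5 = 12
Critical path = max dist = 12

12


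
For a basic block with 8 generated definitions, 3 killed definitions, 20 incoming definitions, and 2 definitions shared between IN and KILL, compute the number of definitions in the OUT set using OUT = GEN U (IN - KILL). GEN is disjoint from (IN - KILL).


IN - KILL: 20 - 2 = 18 surviving definitions
OUT = GEN + surviving = 8 + 18 = 26

26


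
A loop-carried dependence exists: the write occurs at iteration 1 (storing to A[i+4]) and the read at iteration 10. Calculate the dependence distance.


Distance = read iteration - write iteration
= 10 - 1 = 9

9


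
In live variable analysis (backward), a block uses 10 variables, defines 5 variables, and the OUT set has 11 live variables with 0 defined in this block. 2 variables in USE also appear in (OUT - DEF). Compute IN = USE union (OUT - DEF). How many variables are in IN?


OUT - DEF: 11 - 0 = 11
|IN| = |USE| + |OUT - DEF| - |USE ∩ (OUT - DEF)| = 10 + 11 - 2 = 19

19


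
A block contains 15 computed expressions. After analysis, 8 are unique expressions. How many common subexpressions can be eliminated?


CSE count = total expressions - unique expressions
= 15 - 8 = 7

7


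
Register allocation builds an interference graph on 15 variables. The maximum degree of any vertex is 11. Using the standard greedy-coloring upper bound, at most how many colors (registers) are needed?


Greedy coloring never needs more than (max_degree + 1) colors: when coloring a vertex, at most max_degree neighbors are already colored.
Upper bound = 11 + 1 = 12

12


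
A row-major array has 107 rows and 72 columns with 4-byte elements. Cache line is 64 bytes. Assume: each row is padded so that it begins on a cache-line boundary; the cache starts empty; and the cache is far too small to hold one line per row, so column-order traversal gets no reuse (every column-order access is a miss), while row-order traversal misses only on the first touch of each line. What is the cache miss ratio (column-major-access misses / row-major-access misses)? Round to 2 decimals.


Each row occupies 72 * 4 = 288 bytes and starts on a line boundary, so it spans ceil(288 / 64) = 5 cache lines.
Row-major traversal misses (one per line touched): 107 * ceil(72 * 4 / 64) = 535
Column-major traversal misses (no reuse, every access misses): 107 * 72 = 7704
Ratio = 7704 / 535 = 14.4

14.4


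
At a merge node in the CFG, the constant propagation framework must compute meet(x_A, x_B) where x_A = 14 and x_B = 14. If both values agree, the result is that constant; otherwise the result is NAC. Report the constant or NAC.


Meet operation: if both paths give the same constant, result is that constant; if they differ, result is NAC (not-a-constant).
Path A: 14, Path B: 14 -> equal
Result: constant -> 14

14


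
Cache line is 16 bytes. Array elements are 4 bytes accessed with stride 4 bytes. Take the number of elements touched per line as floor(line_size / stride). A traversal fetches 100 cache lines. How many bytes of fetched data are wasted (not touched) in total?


Elements per line = floor(16 / 4) = 4
Bytes used per line = 4 * 4 = 16
Wasted per line = 16 - 16 = 0
Total wasted = 0 * 100 = 0

0


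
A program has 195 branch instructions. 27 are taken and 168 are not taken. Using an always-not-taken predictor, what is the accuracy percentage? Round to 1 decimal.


Predictor: always-not-taken
Correct predictions = 168
Accuracy = 168 / 195 * 100 = 86.2%

86.2


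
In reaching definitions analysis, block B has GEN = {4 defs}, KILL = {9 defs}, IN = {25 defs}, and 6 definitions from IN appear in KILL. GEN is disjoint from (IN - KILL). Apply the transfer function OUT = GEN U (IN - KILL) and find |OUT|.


IN - KILL: 25 - 6 = 19 surviving definitions
OUT = GEN + surviving = 4 + 19 = 23

23


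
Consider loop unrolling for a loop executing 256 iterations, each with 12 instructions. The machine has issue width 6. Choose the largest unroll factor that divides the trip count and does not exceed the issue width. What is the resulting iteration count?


Largest divisor of 256 <= 6 is 4
New iterations = 256 / 4 = 64

64


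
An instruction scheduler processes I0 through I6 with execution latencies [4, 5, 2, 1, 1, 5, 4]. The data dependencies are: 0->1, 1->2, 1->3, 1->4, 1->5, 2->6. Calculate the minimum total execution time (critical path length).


Compute longest path through dependency graph: dist(Ik) = max over predecessors of dist + latency(Ik).
dist(I0) = latency 4 = 4
dist(I1) = dist(I0) + 5 = 4 + 5 = 9
dist(I2) = dist(I1) + 2 = 9 + 2 = 11
dist(I3) = dist(I1) + 1 = 9 + 1 = 10
dist(I4) = dist(I1) + 1 = 9 + 1 = 10
dist(I5) = dist(I1) + 5 = 9 + 5 = 14
dist(I6) = dist(I2) + 4 = 11 + 4 = 15
Critical path = max dist = 15

15


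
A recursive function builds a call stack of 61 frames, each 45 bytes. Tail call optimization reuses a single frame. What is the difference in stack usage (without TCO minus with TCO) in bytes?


Without TCO: 61 * 45 = 2745 bytes
With TCO: reuse 1 frame = 45 bytes
Savings = 2745 - 45 = 2700

2700


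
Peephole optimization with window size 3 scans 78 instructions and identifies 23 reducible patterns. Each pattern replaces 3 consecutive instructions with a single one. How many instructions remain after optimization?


Each match removes 2 instructions.
Total removed = 23 * 2 = 46
Remaining = 78 - 46 = 32

32


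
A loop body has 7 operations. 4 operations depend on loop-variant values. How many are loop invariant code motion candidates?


Invariant candidates = total - loop-dependent
= 7 - 4 = 3

3


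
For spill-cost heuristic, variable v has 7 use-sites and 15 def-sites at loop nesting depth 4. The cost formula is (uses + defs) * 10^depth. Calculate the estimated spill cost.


uses + defs = 7 + 15 = 22
10^4 = 10000
Spill cost = 22 * 10000 = 220000

220000


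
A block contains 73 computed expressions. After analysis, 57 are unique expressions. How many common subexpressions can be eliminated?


CSE count = total expressions - unique expressions
= 73 - 57 = 16

16


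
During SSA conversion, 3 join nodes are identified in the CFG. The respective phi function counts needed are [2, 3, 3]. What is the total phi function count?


Total phi functions = sum of phi functions at each join node
= 2 + 3 + 3 = 8

8


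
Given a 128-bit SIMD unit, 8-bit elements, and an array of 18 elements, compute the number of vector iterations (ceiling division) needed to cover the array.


Width = 128 / 8 = 16 elements per vector op
Iterations = ceil(18 / 16) = 2

2


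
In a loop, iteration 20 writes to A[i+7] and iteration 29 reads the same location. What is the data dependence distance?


Distance = read iteration - write iteration
= 29 - 20 = 9

9


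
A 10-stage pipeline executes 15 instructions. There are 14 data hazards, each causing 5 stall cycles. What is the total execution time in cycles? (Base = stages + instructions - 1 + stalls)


Base cycles = 10 + 15 - 1 = 24
Total stalls = 14 * 5 = 70
Total = 24 + 70 = 94

94


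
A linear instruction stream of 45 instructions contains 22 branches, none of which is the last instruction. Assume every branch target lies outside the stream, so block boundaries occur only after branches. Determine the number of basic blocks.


With no in-sequence branch targets, the leaders are the first instruction plus the instruction after each branch.
Number of basic blocks = branches + 1
= 22 + 1 = 23

23


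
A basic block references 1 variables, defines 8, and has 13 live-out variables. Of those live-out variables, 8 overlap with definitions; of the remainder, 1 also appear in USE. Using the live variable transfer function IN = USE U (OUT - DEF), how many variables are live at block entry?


OUT - DEF: 13 - 8 = 5
|IN| = |USE| + |OUT - DEF| - |USE ∩ (OUT - DEF)| = 1 + 5 - 1 = 5

5


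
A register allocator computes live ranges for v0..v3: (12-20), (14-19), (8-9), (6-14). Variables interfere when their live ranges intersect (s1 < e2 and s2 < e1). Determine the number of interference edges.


Check all pairs for overlapping intervals.
Two intervals (s1,e1) and (s2,e2) overlap if s1 < e2 and s2 < e1.
v0 (12-20) vs v1..v3: overlaps v1, v3 -> 2
v1 (14-19) vs v2..v3: overlaps none -> 0
v2 (8-9) vs v3: overlaps v3 -> 1
Total overlapping pairs = 2 + 0 + 1 = 3

3


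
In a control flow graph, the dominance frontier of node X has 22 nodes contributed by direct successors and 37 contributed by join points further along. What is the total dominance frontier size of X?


DF(X) = direct successor contributions + join point contributions
= 22 + 37 = 59

59


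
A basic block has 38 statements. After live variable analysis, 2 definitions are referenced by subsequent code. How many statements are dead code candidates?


Dead code = total statements - live definitions
= 38 - 2 = 36

36


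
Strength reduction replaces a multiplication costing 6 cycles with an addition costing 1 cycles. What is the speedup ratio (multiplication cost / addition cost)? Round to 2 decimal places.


Ratio = mult_cost / add_cost = 6 / 1 = 6.0

6.0


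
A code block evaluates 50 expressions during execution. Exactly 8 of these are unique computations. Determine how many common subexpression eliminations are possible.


CSE count = total expressions - unique expressions
= 50 - 8 = 42

42


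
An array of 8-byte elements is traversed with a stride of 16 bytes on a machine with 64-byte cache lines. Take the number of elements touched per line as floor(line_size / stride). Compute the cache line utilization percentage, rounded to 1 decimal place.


Elements per cache line = floor(64 / 16) = 4
Bytes used = 4 * 8 = 32
Utilization = 32 / 64 * 100 = 50.0%

50.0


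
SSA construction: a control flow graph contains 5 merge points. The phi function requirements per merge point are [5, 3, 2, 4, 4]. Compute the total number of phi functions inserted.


Total phi functions = sum of phi functions at each join node
= 5 + 3 + 2 + 4 + 4 = 18

18


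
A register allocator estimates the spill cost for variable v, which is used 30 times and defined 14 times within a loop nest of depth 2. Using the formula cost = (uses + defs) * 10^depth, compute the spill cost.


uses + defs = 30 + 14 = 44
10^2 = 100
Spill cost = 44 * 100 = 4400

4400


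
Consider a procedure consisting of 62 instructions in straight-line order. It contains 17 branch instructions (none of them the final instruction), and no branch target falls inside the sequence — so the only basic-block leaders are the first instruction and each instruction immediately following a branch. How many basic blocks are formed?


With no in-sequence branch targets, the leaders are the first instruction plus the instruction after each branch.
Number of basic blocks = branches + 1
= 17 + 1 = 18

18


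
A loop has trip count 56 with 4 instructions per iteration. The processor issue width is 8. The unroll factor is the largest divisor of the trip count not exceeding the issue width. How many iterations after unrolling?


Largest divisor of 56 <= 8 is 8
New iterations = 56 / 8 = 7

7


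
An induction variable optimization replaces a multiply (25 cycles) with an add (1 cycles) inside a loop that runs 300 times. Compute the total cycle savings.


Per-iteration saving = 25 - 1 = 24
Total saved = 300 * 24 = 7200

7200


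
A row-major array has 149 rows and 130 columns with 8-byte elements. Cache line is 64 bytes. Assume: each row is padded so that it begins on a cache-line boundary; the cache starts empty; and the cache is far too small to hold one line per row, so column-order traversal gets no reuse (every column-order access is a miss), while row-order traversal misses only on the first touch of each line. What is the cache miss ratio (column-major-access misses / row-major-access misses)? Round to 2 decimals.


Each row occupies 130 * 8 = 1040 bytes and starts on a line boundary, so it spans ceil(1040 / 64) = 17 cache lines.
Row-major traversal misses (one per line touched): 149 * ceil(130 * 8 / 64) = 2533
Column-major traversal misses (no reuse, every access misses): 149 * 130 = 19370
Ratio = 19370 / 2533 = 7.65

7.65


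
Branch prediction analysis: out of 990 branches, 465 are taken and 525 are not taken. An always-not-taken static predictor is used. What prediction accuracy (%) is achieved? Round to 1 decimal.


Predictor: always-not-taken
Correct predictions = 525
Accuracy = 525 / 990 * 100 = 53.0%

53.0


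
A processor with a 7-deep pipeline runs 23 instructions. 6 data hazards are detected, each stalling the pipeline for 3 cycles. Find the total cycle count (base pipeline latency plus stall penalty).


Base cycles = 7 + 23 - 1 = 29
Total stalls = 6 * 3 = 18
Total = 29 + 18 = 47

47


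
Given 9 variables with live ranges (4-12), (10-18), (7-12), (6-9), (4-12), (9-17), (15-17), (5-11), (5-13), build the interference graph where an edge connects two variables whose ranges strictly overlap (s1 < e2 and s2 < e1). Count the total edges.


Check all pairs for overlapping intervals.
Two intervals (s1,e1) and (s2,e2) overlap if s1 < e2 and s2 < e1.
v0 (4-12) vs v1..v8: overlaps v1, v2, v3, v4, v5, v7, v8 -> 7
v1 (10-18) vs v2..v8: overlaps v2, v4, v5, v6, v7, v8 -> 6
v2 (7-12) vs v3..v8: overlaps v3, v4, v5, v7, v8 -> 5
v3 (6-9) vs v4..v8: overlaps v4, v7, v8 -> 3
v4 (4-12) vs v5..v8: overlaps v5, v7, v8 -> 3
v5 (9-17) vs v6..v8: overlaps v6, v7, v8 -> 3
v6 (15-17) vs v7..v8: overlaps none -> 0
v7 (5-11) vs v8: overlaps v8 -> 1
Total overlapping pairs = 7 + 6 + 5 + 3 + 3 + 3 + 0 + 1 = 28

28


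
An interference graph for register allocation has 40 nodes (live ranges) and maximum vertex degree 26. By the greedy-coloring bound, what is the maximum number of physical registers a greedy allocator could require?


Greedy coloring never needs more than (max_degree + 1) colors: when coloring a vertex, at most max_degree neighbors are already colored.
Upper bound = 26 + 1 = 27

27


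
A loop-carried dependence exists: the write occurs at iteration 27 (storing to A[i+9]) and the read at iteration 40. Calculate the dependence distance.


Distance = read iteration - write iteration
= 40 - 27 = 13

13


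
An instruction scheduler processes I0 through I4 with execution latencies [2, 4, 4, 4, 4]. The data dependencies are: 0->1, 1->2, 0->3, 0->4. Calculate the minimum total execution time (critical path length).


Compute longest path through dependency graph: dist(Ik) = max over predecessors of dist + latency(Ik).
dist(I0) = latency 2 = 2
dist(I1) = dist(I0) + 4 = 2 + 4 = 6
dist(I2) = dist(I1) + 4 = 6 + 4 = 10
dist(I3) = dist(I0) + 4 = 2 + 4 = 6
dist(I4) = dist(I0) + 4 = 2 + 4 = 6
Critical path = max dist = 10

10


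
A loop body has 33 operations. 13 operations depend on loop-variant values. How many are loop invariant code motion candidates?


Invariant candidates = total - loop-dependent
= 33 - 13 = 20

20


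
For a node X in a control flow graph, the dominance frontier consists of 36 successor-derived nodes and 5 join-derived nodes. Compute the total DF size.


DF(X) = direct successor contributions + join point contributions
= 36 + 5 = 41

41


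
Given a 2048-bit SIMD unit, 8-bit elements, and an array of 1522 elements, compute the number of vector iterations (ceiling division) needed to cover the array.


Width = 2048 / 8 = 256 elements per vector op
Iterations = ceil(1522 / 256) = 6

6


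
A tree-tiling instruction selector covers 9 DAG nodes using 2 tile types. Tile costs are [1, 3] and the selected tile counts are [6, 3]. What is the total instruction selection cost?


Total cost = sum(count_i * cost_i)
= 6*1 + 3*3
= 15

15


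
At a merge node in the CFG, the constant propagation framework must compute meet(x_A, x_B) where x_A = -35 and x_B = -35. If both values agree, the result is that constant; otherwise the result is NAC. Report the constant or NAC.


Meet operation: if both paths give the same constant, result is that constant; if they differ, result is NAC (not-a-constant).
Path A: -35, Path B: -35 -> equal
Result: constant -> -35

-35


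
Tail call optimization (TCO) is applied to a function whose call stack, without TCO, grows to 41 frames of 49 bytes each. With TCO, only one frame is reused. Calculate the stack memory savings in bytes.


Without TCO: 41 * 49 = 2009 bytes
With TCO: reuse 1 frame = 49 bytes
Savings = 2009 - 49 = 1960

1960


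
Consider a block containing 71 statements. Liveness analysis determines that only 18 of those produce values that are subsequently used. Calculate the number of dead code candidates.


Dead code = total statements - live definitions
= 71 - 18 = 53

53


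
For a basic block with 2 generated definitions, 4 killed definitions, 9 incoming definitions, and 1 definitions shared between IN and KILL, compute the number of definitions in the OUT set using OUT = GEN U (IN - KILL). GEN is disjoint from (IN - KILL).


IN - KILL: 9 - 1 = 8 surviving definitions
OUT = GEN + surviving = 2 + 8 = 10

10


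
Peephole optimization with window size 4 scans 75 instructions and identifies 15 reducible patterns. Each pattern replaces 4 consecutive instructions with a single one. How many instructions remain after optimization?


Each match removes 3 instructions.
Total removed = 15 * 3 = 45
Remaining = 75 - 45 = 30

30


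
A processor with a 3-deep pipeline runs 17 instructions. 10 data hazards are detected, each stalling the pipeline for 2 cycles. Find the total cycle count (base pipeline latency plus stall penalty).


Base cycles = 3 + 17 - 1 = 19
Total stalls = 10 * 2 = 20
Total = 19 + 20 = 39

39


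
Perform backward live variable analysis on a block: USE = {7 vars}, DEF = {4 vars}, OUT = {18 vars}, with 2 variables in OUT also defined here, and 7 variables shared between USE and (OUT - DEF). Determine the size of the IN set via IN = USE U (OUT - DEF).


OUT - DEF: 18 - 2 = 16
|IN| = |USE| + |OUT - DEF| - |USE ∩ (OUT - DEF)| = 7 + 16 - 7 = 16

16


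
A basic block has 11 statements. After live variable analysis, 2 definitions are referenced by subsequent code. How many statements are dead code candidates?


Dead code = total statements - live definitions
= 11 - 2 = 9

9


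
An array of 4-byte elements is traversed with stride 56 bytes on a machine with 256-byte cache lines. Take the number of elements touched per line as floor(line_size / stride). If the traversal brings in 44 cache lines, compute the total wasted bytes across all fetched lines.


Elements per line = floor(256 / 56) = 4
Bytes used per line = 4 * 4 = 16
Wasted per line = 256 - 16 = 240
Total wasted = 240 * 44 = 10560

10560


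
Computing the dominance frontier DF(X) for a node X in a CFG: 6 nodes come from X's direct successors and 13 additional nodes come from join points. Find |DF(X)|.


DF(X) = direct successor contributions + join point contributions
= 6 + 13 = 19

19


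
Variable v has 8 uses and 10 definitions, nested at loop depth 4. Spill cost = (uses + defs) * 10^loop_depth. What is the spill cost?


uses + defs = 8 + 10 = 18
10^4 = 10000
Spill cost = 18 * 10000 = 180000

180000


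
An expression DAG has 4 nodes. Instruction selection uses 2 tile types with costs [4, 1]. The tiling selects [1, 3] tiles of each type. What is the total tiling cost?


Total cost = sum(count_i * cost_i)
= 1*4 + 3*1
= 7

7


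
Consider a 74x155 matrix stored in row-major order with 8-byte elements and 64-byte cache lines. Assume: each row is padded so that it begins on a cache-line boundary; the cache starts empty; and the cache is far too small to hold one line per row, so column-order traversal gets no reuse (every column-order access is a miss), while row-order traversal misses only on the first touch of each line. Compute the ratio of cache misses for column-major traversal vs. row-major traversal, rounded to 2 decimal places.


Each row occupies 155 * 8 = 1240 bytes and starts on a line boundary, so it spans ceil(1240 / 64) = 20 cache lines.
Row-major traversal misses (one per line touched): 74 * ceil(155 * 8 / 64) = 1480
Column-major traversal misses (no reuse, every access misses): 74 * 155 = 11470
Ratio = 11470 / 1480 = 7.75

7.75


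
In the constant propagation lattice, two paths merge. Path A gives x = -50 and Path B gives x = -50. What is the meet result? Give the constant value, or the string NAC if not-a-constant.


Meet operation: if both paths give the same constant, result is that constant; if they differ, result is NAC (not-a-constant).
Path A: -50, Path B: -50 -> equal
Result: constant -> -50

-50


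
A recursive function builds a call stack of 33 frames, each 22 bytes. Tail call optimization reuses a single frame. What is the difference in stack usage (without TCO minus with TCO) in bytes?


Without TCO: 33 * 22 = 726 bytes
With TCO: reuse 1 frame = 22 bytes
Savings = 726 - 22 = 704

704


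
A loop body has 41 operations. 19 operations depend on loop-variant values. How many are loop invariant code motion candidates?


Invariant candidates = total - loop-dependent
= 41 - 19 = 22

22


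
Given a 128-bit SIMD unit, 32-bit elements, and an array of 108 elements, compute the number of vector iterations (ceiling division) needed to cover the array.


Width = 128 / 32 = 4 elements per vector op
Iterations = ceil(108 / 4) = 27

27


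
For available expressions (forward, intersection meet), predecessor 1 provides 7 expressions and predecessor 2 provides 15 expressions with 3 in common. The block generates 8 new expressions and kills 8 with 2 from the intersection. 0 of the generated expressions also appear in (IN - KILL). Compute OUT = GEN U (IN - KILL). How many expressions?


IN = intersection of predecessors = 3
IN - KILL = 3 - 2 = 1
|OUT| = |GEN| + |IN - KILL| - |GEN ∩ (IN - KILL)| = 8 + 1 - 0 = 9

9


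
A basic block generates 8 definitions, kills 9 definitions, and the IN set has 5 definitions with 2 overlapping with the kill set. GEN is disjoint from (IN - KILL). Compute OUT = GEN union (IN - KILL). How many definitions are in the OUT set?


IN - KILL: 5 - 2 = 3 surviving definitions
OUT = GEN + surviving = 8 + 3 = 11

11


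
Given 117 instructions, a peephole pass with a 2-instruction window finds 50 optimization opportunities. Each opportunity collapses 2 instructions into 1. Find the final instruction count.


Each match removes 1 instructions.
Total removed = 50 * 1 = 50
Remaining = 117 - 50 = 67

67


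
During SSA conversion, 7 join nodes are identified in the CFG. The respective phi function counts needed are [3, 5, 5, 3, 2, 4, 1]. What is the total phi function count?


Total phi functions = sum of phi functions at each join node
= 3 + 5 + 5 + 3 + 2 + 4 + 1 = 23

23


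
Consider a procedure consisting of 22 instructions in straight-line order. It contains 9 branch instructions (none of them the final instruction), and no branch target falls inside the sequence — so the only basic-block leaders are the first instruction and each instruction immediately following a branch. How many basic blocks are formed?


With no in-sequence branch targets, the leaders are the first instruction plus the instruction after each branch.
Number of basic blocks = branches + 1
= 9 + 1 = 10

10


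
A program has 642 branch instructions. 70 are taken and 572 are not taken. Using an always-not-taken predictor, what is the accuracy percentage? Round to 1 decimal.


Predictor: always-not-taken
Correct predictions = 572
Accuracy = 572 / 642 * 100 = 89.1%

89.1


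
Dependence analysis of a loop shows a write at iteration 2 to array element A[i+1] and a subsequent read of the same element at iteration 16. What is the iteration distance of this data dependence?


Distance = read iteration - write iteration
= 16 - 2 = 14

14


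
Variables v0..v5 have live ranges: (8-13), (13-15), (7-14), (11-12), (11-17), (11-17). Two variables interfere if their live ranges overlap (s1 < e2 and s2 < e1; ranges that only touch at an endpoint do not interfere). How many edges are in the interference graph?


Check all pairs for overlapping intervals.
Two intervals (s1,e1) and (s2,e2) overlap if s1 < e2 and s2 < e1.
v0 (8-13) vs v1..v5: overlaps v2, v3, v4, v5 -> 4
v1 (13-15) vs v2..v5: overlaps v2, v4, v5 -> 3
v2 (7-14) vs v3..v5: overlaps v3, v4, v5 -> 3
v3 (11-12) vs v4..v5: overlaps v4, v5 -> 2
v4 (11-17) vs v5: overlaps v5 -> 1
Total overlapping pairs = 4 + 3 + 3 + 2 + 1 = 13

13


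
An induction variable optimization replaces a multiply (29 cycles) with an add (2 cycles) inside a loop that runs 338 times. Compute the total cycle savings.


Per-iteration saving = 29 - 2 = 27
Total saved = 338 * 27 = 9126

9126


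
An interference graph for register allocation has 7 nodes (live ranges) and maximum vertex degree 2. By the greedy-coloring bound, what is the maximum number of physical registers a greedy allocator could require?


Greedy coloring never needs more than (max_degree + 1) colors: when coloring a vertex, at most max_degree neighbors are already colored.
Upper bound = 2 + 1 = 3

3


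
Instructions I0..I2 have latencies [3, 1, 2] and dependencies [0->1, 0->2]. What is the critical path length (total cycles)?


Compute longest path through dependency graph: dist(Ik) = max over predecessors of dist + latency(Ik).
dist(I0) = latency 3 = 3
dist(I1) = dist(I0) + 1 = 3 + 1 = 4
dist(I2) = dist(I0) + 2 = 3 + 2 = 5
Critical path = max dist = 5

5


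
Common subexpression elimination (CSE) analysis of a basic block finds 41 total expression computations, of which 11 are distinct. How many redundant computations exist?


CSE count = total expressions - unique expressions
= 41 - 11 = 30

30


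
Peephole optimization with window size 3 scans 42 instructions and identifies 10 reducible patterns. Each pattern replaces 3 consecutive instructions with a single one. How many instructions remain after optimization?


Each match removes 2 instructions.
Total removed = 10 * 2 = 20
Remaining = 42 - 20 = 22

22


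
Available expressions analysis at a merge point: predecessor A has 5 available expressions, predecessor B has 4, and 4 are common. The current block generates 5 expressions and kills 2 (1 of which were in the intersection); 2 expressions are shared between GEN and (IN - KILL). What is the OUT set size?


IN = intersection of predecessors = 4
IN - KILL = 4 - 1 = 3
|OUT| = |GEN| + |IN - KILL| - |GEN ∩ (IN - KILL)| = 5 + 3 - 2 = 6

6


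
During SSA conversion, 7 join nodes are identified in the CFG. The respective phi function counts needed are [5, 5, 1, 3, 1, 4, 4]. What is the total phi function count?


Total phi functions = sum of phi functions at each join node
= 5 + 5 + 1 + 3 + 1 + 4 + 4 = 23

23


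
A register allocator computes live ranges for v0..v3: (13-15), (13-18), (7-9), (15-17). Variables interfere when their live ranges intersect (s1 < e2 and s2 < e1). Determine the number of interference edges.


Check all pairs for overlapping intervals.
Two intervals (s1,e1) and (s2,e2) overlap if s1 < e2 and s2 < e1.
v0 (13-15) vs v1..v3: overlaps v1 -> 1
v1 (13-18) vs v2..v3: overlaps v3 -> 1
v2 (7-9) vs v3: overlaps none -> 0
Total overlapping pairs = 1 + 1 + 0 = 2

2


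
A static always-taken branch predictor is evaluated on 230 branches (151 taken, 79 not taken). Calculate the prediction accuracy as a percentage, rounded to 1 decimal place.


Predictor: always-taken
Correct predictions = 151
Accuracy = 151 / 230 * 100 = 65.7%

65.7


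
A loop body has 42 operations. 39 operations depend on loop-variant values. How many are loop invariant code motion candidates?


Invariant candidates = total - loop-dependent
= 42 - 39 = 3

3


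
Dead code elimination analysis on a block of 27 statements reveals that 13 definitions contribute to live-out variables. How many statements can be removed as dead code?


Dead code = total statements - live definitions
= 27 - 13 = 14

14


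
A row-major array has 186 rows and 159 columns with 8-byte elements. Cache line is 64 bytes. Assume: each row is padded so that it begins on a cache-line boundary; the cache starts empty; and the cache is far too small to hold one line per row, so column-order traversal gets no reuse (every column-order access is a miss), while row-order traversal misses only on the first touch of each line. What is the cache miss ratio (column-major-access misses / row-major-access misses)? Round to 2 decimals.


Each row occupies 159 * 8 = 1272 bytes and starts on a line boundary, so it spans ceil(1272 / 64) = 20 cache lines.
Row-major traversal misses (one per line touched): 186 * ceil(159 * 8 / 64) = 3720
Column-major traversal misses (no reuse, every access misses): 186 * 159 = 29574
Ratio = 29574 / 3720 = 7.95

7.95


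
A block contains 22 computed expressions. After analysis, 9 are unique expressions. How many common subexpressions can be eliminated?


CSE count = total expressions - unique expressions
= 22 - 9 = 13

13


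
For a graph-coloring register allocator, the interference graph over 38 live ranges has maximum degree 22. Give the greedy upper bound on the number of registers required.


Greedy coloring never needs more than (max_degree + 1) colors: when coloring a vertex, at most max_degree neighbors are already colored.
Upper bound = 22 + 1 = 23

23


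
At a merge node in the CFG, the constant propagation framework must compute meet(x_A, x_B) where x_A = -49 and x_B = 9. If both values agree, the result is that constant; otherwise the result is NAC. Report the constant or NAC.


Meet operation: if both paths give the same constant, result is that constant; if they differ, result is NAC (not-a-constant).
Path A: -49, Path B: 9 -> differ
Result: not-a-constant -> NAC

NAC


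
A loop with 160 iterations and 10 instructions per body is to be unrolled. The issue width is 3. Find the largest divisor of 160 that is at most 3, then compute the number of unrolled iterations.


Largest divisor of 160 <= 3 is 2
New iterations = 160 / 2 = 80

80


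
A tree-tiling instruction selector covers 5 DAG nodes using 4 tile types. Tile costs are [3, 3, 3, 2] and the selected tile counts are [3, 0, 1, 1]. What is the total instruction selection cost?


Total cost = sum(count_i * cost_i)
= 3*3 + 0*3 + 1*3 + 1*2
= 14

14


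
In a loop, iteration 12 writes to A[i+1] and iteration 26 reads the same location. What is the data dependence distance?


Distance = read iteration - write iteration
= 26 - 12 = 14

14


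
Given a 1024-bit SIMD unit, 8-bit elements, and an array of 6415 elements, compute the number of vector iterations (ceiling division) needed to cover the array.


Width = 1024 / 8 = 128 elements per vector op
Iterations = ceil(6415 / 128) = 51

51


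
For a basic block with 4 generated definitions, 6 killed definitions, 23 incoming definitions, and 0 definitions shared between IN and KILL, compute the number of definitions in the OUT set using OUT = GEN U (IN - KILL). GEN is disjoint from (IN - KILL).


IN - KILL: 23 - 0 = 23 surviving definitions
OUT = GEN + surviving = 4 + 23 = 27

27


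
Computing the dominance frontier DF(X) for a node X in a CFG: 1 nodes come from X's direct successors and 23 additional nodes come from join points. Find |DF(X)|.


DF(X) = direct successor contributions + join point contributions
= 1 + 23 = 24

24


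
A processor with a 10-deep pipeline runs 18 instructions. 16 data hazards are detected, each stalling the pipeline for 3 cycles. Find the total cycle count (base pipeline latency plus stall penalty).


Base cycles = 10 + 18 - 1 = 27
Total stalls = 16 * 3 = 48
Total = 27 + 48 = 75

75


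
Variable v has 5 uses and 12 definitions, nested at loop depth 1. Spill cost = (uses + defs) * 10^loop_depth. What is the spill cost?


uses + defs = 5 + 12 = 17
10^1 = 10
Spill cost = 17 * 10 = 170

170


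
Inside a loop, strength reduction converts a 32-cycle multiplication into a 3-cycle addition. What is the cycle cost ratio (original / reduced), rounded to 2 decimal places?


Ratio = mult_cost / add_cost = 32 / 3 = 10.67

10.67


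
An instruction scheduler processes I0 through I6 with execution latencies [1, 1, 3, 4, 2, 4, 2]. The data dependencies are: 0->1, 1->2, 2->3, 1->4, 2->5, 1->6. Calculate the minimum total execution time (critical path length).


Compute longest path through dependency graph: dist(Ik) = max over predecessors of dist + latency(Ik).
dist(I0) = latency 1 = 1
dist(I1) = dist(I0) + 1 = 1 + 1 = 2
dist(I2) = dist(I1) + 3 = 2 + 3 = 5
dist(I3) = dist(I2) + 4 = 5 + 4 = 9
dist(I4) = dist(I1) + 2 = 2 + 2 = 4
dist(I5) = dist(I2) + 4 = 5 + 4 = 9
dist(I6) = dist(I1) + 2 = 2 + 2 = 4
Critical path = max dist = 9

9


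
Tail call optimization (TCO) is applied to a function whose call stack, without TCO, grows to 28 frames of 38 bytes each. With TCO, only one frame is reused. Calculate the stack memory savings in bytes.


Without TCO: 28 * 38 = 1064 bytes
With TCO: reuse 1 frame = 38 bytes
Savings = 1064 - 38 = 1026

1026


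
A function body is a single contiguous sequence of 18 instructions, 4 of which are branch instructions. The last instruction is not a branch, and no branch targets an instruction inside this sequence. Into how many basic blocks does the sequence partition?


With no in-sequence branch targets, the leaders are the first instruction plus the instruction after each branch.
Number of basic blocks = branches + 1
= 4 + 1 = 5

5


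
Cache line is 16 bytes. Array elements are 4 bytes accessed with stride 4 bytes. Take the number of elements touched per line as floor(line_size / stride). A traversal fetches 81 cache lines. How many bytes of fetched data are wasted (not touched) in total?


Elements per line = floor(16 / 4) = 4
Bytes used per line = 4 * 4 = 16
Wasted per line = 16 - 16 = 0
Total wasted = 0 * 81 = 0

0


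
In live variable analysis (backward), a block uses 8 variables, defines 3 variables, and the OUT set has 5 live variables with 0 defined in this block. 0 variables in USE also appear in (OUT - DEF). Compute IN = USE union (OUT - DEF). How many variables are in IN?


OUT - DEF: 5 - 0 = 5
|IN| = |USE| + |OUT - DEF| - |USE ∩ (OUT - DEF)| = 8 + 5 - 0 = 13

13


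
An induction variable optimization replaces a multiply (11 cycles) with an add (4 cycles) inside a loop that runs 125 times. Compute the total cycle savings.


Per-iteration saving = 11 - 4 = 7
Total saved = 125 * 7 = 875

875


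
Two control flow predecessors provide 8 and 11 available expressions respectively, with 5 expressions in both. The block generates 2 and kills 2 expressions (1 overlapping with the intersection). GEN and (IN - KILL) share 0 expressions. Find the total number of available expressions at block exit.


IN = intersection of predecessors = 5
IN - KILL = 5 - 1 = 4
|OUT| = |GEN| + |IN - KILL| - |GEN ∩ (IN - KILL)| = 2 + 4 - 0 = 6

6


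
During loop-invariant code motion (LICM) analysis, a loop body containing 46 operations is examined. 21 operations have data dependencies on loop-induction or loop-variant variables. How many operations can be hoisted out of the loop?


Invariant candidates = total - loop-dependent
= 46 - 21 = 25

25


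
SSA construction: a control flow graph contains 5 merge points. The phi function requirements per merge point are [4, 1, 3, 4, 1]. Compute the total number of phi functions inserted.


Total phi functions = sum of phi functions at each join node
= 4 + 1 + 3 + 4 + 1 = 13

13


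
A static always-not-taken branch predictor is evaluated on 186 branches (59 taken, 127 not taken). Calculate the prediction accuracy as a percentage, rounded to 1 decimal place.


Predictor: always-not-taken
Correct predictions = 127
Accuracy = 127 / 186 * 100 = 68.3%

68.3


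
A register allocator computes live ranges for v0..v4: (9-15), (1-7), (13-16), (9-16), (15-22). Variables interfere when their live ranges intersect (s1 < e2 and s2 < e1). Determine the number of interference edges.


Check all pairs for overlapping intervals.
Two intervals (s1,e1) and (s2,e2) overlap if s1 < e2 and s2 < e1.
v0 (9-15) vs v1..v4: overlaps v2, v3 -> 2
v1 (1-7) vs v2..v4: overlaps none -> 0
v2 (13-16) vs v3..v4: overlaps v3, v4 -> 2
v3 (9-16) vs v4: overlaps v4 -> 1
Total overlapping pairs = 2 + 0 + 2 + 1 = 5

5


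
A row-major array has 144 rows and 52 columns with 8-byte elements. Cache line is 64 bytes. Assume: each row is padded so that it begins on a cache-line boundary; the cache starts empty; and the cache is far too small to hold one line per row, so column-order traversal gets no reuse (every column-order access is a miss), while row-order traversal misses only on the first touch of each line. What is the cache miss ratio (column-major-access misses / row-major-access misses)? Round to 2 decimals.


Each row occupies 52 * 8 = 416 bytes and starts on a line boundary, so it spans ceil(416 / 64) = 7 cache lines.
Row-major traversal misses (one per line touched): 144 * ceil(52 * 8 / 64) = 1008
Column-major traversal misses (no reuse, every access misses): 144 * 52 = 7488
Ratio = 7488 / 1008 = 7.43

7.43


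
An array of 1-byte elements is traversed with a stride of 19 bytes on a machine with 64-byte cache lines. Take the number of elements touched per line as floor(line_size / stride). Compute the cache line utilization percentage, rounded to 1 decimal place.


Elements per cache line = floor(64 / 19) = 3
Bytes used = 3 * 1 = 3
Utilization = 3 / 64 * 100 = 4.7%

4.7


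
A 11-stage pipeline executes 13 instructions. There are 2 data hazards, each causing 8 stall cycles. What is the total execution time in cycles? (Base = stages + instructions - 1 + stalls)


Base cycles = 11 + 13 - 1 = 23
Total stalls = 2 * 8 = 16
Total = 23 + 16 = 39

39


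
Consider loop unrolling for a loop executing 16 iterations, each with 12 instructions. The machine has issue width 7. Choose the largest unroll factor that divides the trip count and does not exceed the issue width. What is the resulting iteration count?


Largest divisor of 16 <= 7 is 4
New iterations = 16 / 4 = 4

4


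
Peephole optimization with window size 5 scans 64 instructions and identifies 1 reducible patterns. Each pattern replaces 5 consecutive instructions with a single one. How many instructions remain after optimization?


Each match removes 4 instructions.
Total removed = 1 * 4 = 4
Remaining = 64 - 4 = 60

60
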